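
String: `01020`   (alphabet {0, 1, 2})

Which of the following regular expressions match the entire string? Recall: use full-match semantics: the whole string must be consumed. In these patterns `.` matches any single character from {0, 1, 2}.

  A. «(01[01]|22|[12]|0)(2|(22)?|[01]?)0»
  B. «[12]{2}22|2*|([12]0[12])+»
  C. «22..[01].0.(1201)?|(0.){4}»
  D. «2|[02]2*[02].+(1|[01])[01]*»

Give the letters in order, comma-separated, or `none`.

A → match
B → no match
C → no match
D → no match

A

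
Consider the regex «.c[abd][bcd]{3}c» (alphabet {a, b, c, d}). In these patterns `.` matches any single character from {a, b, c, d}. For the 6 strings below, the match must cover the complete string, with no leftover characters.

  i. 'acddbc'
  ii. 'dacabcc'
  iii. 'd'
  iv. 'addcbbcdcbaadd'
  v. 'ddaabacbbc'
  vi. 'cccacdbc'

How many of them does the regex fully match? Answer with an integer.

i → no match
ii → no match
iii → no match — must end with 'c'
iv → no match — must end with 'c'
v → no match
vi → no match
Total matched: 0

0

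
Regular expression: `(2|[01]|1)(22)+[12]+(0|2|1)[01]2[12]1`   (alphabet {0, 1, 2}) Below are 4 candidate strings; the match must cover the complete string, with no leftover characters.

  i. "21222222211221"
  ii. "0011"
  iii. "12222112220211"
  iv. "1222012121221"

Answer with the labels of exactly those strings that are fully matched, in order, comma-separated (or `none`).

iii

i → no match
ii → no match
iii → match
iv → no match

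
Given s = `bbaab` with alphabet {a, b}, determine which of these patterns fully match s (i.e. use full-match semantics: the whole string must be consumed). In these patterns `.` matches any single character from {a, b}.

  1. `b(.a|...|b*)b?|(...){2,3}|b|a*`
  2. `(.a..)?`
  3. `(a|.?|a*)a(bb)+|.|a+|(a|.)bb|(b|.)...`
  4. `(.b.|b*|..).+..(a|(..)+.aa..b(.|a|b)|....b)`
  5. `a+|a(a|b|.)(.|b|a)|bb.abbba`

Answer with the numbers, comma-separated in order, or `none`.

1

1 → match
2 → no match
3 → no match
4 → no match
5 → no match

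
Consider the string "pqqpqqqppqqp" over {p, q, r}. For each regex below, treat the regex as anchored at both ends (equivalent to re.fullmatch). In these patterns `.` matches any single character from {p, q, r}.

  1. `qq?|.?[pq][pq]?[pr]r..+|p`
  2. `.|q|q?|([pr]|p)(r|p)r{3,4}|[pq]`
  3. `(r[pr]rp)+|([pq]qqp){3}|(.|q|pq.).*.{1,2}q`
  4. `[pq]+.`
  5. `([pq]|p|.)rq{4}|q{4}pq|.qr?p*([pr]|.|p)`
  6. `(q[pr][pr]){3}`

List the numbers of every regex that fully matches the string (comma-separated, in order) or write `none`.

3, 4

1 → no match
2 → no match
3 → match
4 → match
5 → no match
6 → no match — must start with "q"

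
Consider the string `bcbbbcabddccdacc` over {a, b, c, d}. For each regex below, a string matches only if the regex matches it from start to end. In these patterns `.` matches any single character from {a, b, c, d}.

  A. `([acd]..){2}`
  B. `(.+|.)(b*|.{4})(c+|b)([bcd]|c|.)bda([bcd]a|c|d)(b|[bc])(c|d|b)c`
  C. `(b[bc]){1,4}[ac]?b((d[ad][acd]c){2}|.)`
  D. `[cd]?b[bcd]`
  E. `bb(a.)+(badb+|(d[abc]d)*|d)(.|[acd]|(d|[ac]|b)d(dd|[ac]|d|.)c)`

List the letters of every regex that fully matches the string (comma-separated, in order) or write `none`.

C

A → no match
B → no match
C → match
D → no match
E → no match — must start with `bba`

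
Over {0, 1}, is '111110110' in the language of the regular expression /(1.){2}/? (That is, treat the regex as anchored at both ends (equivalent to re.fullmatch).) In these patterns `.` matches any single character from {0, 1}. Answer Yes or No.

No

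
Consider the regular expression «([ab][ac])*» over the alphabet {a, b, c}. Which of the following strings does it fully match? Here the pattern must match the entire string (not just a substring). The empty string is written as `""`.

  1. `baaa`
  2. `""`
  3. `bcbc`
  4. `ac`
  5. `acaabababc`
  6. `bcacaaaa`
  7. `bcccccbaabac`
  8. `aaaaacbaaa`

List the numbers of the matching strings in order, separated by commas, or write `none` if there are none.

1, 2, 3, 4, 5, 6, 8

1 → match
2 → match
3 → match
4 → match
5 → match
6 → match
7 → no match
8 → match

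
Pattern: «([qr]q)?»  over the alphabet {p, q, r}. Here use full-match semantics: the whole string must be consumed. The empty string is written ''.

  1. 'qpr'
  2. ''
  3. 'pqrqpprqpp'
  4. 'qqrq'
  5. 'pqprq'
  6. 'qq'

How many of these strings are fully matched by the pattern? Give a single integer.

1 → no match
2 → match
3 → no match
4 → no match
5 → no match
6 → match
Total matched: 2

2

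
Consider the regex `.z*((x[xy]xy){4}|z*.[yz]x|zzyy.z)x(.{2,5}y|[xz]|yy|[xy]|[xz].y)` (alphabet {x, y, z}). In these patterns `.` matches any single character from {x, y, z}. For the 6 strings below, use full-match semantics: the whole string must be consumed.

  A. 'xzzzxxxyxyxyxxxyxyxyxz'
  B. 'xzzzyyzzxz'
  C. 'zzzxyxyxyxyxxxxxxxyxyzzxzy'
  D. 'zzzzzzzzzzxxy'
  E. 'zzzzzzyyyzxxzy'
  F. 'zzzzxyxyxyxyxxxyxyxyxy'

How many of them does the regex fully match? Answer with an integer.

A → match
B → match
C → no match
D → match
E → match
F → match
Total matched: 5

5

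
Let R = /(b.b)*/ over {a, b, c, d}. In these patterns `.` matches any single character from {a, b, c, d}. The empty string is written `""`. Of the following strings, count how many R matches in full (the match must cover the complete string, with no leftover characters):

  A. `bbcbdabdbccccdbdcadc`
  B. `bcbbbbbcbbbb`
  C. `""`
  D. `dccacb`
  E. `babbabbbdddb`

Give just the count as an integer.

A → no match
B → match
C → match
D → no match
E → no match
Total matched: 2

2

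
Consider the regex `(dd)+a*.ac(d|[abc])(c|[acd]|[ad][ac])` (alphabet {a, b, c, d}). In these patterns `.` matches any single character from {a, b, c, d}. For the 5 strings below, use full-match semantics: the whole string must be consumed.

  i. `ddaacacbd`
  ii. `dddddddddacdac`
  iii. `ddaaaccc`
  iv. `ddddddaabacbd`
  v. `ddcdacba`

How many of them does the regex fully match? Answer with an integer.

i → match
ii → match
iii → match
iv → match
v → no match
Total matched: 4

4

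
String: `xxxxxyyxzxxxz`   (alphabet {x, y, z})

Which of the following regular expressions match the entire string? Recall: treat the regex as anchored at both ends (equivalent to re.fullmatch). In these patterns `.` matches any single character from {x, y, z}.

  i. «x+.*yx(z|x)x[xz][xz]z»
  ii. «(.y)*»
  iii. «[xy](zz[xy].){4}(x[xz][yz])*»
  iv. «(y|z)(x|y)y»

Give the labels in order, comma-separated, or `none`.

i

i → match
ii → no match
iii → no match
iv → no match — must end with `y`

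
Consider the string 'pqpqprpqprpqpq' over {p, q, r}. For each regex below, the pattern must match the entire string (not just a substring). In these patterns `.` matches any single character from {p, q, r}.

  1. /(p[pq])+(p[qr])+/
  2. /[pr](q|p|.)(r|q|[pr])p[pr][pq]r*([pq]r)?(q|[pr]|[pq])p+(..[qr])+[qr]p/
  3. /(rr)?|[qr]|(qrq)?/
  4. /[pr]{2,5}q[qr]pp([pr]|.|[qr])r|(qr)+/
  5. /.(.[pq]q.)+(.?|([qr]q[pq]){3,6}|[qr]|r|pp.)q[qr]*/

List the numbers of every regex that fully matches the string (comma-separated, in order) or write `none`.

1 → match
2 → no match — must end with 'p'
3 → no match
4 → no match
5 → match

1, 5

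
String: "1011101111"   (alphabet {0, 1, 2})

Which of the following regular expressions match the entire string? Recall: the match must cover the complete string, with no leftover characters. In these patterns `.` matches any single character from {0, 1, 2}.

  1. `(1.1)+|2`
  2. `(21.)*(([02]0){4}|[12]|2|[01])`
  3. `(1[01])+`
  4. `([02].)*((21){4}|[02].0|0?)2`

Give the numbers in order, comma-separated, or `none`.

1 → no match
2 → no match
3 → match
4 → no match — must end with "2"

3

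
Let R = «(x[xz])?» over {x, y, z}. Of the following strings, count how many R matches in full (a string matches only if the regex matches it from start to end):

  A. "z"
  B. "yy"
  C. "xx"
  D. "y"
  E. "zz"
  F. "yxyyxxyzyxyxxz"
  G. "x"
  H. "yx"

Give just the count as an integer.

A → no match
B → no match
C → match
D → no match
E → no match
F → no match
G → no match
H → no match
Total matched: 1

1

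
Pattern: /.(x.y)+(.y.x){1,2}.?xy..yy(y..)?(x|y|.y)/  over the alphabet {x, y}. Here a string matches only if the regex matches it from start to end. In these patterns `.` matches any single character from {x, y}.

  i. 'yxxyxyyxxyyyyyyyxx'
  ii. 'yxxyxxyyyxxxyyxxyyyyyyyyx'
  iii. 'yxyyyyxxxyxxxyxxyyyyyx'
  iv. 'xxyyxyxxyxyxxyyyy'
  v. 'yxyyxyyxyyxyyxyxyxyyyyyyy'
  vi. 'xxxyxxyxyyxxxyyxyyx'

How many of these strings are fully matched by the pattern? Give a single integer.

i → match
ii → match
iii → match
iv → match
v → match
vi → match
Total matched: 6

6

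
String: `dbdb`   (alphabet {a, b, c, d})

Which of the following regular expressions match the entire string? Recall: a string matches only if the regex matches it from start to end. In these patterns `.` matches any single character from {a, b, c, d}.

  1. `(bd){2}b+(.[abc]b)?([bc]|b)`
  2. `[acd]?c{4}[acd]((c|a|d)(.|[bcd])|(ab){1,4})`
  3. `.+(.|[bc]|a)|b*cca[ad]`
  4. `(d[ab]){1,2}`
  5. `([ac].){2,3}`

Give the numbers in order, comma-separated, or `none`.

3, 4

1 → no match — must start with `bd`
2 → no match
3 → match
4 → match
5 → no match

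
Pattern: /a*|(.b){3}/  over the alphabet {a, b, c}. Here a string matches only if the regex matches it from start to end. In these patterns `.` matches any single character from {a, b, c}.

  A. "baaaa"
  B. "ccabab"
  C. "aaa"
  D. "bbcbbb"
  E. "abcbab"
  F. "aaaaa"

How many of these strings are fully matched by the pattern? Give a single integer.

A. "baaaa" → no match
B. "ccabab" → no match
C. "aaa" → match
D. "bbcbbb" → match
E. "abcbab" → match
F. "aaaaa" → match
Total matched: 4

4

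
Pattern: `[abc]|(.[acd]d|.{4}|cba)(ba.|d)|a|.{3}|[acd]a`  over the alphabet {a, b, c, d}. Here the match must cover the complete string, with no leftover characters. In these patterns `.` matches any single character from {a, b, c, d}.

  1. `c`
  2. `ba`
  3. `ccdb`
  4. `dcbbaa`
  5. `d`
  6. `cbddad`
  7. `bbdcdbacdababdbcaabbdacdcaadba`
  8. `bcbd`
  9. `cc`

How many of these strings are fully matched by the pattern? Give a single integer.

1 → match
2 → no match
3 → no match
4 → no match
5 → no match
6 → no match
7 → no match
8 → no match
9 → no match
Total matched: 1

1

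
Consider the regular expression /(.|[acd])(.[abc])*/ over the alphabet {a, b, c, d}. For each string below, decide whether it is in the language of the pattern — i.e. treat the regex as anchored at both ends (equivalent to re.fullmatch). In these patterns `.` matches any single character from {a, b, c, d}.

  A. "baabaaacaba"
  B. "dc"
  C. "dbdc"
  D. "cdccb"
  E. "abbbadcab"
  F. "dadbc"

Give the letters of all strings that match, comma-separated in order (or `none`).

A → match
B → no match
C → no match
D → match
E → match
F → no match

A, D, E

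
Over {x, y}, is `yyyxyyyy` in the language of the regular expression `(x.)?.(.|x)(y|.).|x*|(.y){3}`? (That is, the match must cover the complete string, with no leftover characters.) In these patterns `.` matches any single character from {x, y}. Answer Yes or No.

No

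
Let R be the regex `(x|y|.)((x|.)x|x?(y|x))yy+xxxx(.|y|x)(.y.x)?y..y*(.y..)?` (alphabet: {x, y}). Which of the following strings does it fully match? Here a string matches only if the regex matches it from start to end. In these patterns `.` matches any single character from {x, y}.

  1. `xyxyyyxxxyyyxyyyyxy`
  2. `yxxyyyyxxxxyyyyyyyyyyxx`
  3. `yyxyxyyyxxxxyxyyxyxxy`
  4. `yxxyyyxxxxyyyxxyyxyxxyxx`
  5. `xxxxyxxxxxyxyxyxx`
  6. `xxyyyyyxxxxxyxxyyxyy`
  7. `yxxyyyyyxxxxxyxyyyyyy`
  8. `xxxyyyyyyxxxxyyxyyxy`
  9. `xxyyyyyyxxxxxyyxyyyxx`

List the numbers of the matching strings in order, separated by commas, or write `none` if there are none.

1 → no match
2 → match
3 → no match
4 → no match
5 → no match
6 → no match
7 → match
8 → no match
9 → match

2, 7, 9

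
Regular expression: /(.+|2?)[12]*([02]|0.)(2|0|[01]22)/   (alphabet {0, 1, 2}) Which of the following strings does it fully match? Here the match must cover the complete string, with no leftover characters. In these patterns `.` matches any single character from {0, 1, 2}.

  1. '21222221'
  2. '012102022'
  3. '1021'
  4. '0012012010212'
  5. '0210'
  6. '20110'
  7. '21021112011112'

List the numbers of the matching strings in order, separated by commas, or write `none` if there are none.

2

1 → no match
2 → match
3 → no match
4 → no match
5 → no match
6 → no match
7 → no match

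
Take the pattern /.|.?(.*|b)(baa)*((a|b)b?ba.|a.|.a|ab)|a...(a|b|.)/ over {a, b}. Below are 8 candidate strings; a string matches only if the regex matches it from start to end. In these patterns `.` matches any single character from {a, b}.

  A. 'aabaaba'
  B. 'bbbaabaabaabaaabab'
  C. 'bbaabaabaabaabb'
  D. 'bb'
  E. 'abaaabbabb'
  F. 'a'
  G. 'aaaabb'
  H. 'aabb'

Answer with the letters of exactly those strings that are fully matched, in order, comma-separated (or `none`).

A, B, F

A → match
B → match
C → no match
D → no match
E → no match
F → match
G → no match
H → no match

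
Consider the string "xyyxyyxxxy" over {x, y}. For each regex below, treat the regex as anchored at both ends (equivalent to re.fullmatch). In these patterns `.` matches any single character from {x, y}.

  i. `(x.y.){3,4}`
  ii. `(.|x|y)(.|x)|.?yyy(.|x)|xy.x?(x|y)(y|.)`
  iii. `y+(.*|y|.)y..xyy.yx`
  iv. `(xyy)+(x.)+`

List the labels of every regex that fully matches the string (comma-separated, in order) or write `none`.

iv

i → no match
ii → no match
iii → no match — must start with "y"
iv → match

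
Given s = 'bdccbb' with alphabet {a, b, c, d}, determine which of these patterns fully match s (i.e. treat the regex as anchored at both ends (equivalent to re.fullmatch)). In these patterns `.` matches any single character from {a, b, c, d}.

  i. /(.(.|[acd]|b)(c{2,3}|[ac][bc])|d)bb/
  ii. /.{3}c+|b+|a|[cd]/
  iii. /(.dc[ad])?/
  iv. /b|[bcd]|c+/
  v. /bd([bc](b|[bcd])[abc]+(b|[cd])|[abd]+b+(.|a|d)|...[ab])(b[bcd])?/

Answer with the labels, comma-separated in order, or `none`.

i, v

i → match
ii → no match
iii → no match
iv → no match
v → match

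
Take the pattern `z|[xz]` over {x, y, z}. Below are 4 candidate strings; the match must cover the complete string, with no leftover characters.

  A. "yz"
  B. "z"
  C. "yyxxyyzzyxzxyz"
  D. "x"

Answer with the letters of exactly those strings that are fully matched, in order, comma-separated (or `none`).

A → no match
B → match
C → no match
D → match

B, D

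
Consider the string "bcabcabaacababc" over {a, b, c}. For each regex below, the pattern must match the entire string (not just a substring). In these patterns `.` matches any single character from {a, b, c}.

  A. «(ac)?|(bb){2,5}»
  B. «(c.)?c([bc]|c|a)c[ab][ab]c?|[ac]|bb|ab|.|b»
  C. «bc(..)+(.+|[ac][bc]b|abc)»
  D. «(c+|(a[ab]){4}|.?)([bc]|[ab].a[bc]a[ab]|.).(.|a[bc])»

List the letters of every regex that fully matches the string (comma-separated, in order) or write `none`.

A → no match
B → no match
C → match
D → no match

C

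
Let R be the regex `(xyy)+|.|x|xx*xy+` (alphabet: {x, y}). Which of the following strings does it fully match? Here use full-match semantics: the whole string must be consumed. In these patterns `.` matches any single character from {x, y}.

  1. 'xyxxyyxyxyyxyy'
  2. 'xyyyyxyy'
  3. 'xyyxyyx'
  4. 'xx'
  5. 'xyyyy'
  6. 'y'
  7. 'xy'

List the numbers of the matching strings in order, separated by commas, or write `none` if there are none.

1 → no match
2 → no match
3 → no match
4 → no match
5 → no match
6 → match
7 → no match

6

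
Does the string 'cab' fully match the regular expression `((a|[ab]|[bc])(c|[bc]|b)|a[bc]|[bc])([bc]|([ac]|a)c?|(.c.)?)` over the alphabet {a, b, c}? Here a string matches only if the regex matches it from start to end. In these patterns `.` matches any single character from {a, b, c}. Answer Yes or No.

No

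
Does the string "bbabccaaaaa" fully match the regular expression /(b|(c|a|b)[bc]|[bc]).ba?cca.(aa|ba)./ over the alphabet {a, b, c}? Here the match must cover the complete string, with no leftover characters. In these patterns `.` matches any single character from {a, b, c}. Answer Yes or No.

Yes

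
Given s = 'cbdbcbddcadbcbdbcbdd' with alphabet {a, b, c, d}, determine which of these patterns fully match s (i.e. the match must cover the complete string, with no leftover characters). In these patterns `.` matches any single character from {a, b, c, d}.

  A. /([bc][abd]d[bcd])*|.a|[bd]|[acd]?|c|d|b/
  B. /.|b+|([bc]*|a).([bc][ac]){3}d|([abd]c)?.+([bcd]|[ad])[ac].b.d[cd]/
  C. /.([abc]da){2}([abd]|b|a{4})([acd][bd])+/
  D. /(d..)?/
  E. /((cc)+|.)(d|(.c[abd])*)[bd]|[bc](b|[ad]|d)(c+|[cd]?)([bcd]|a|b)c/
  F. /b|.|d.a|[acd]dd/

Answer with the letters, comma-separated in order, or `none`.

A

A → match
B → no match
C → no match
D → no match
E → no match
F → no match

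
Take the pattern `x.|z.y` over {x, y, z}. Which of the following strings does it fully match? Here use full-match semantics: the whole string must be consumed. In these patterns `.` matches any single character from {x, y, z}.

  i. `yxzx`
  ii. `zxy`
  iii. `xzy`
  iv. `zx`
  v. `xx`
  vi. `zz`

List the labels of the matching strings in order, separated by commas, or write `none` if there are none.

i → no match
ii → match
iii → no match
iv → no match
v → match
vi → no match

ii, v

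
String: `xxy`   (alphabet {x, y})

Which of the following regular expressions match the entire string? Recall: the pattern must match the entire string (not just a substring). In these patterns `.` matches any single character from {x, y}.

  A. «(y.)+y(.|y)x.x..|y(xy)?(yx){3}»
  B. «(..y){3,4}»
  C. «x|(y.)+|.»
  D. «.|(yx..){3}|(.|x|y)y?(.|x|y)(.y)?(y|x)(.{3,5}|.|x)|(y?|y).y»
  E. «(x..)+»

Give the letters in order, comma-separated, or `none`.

E

A → no match — must start with `y`
B → no match
C → no match
D → no match
E → match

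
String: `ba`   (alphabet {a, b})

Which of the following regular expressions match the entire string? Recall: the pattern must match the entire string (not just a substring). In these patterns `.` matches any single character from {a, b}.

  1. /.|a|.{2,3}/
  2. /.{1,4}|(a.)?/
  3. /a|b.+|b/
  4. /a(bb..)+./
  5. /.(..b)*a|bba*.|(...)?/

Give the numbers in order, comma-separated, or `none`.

1, 2, 3, 5

1 → match
2 → match
3 → match
4 → no match — must start with `abb`
5 → match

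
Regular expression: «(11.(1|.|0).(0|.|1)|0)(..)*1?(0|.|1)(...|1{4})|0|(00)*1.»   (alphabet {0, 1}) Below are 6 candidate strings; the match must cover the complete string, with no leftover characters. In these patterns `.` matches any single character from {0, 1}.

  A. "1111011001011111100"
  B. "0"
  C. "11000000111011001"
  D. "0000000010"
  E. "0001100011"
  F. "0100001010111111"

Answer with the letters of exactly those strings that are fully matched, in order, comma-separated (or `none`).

A → match
B → match
C → match
D → match
E → no match
F → match

A, B, C, D, F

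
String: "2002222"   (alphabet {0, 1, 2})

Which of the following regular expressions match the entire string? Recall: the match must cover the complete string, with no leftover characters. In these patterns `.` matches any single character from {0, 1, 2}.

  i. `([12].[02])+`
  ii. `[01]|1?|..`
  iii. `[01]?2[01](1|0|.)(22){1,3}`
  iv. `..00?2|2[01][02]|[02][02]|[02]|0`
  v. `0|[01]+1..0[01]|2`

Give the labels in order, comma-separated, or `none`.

iii

i → no match
ii → no match
iii → match
iv → no match
v → no match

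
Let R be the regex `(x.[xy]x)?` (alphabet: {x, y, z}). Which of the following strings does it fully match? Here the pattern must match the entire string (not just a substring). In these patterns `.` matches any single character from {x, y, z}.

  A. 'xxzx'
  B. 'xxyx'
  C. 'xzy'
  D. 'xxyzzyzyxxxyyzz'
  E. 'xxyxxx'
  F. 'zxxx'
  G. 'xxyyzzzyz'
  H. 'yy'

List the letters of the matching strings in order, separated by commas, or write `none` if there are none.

A → no match
B → match
C → no match
D → no match
E → no match
F → no match
G → no match
H → no match

B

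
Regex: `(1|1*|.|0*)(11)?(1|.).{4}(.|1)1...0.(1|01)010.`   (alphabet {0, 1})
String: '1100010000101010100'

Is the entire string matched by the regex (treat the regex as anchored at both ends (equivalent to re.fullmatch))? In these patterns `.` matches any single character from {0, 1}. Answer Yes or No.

No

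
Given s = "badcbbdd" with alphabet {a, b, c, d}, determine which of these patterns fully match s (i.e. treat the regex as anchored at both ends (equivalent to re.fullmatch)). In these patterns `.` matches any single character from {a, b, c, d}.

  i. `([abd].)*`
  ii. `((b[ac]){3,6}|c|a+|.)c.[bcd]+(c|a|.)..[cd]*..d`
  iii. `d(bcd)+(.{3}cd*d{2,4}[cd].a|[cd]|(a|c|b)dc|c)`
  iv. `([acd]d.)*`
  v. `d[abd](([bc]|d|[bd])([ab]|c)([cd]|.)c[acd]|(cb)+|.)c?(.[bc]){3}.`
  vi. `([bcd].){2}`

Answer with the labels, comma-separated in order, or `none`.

i

i → match
ii → no match
iii → no match — must start with "dbcd"
iv → no match
v → no match — must start with "d"
vi → no match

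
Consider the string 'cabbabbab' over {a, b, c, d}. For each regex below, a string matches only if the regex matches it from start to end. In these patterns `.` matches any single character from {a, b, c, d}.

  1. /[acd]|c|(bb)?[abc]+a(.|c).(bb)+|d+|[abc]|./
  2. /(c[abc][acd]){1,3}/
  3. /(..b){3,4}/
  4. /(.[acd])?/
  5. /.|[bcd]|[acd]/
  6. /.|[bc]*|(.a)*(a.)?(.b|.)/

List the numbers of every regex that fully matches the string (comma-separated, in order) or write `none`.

1 → no match
2 → no match
3 → match
4 → no match
5 → no match
6 → no match

3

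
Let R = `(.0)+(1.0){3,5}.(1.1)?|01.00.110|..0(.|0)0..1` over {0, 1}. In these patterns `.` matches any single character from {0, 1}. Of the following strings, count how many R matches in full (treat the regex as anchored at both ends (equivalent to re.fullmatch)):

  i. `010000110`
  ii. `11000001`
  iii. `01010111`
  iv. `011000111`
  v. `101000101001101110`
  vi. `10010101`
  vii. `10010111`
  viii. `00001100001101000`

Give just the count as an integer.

5

i → match
ii → match
iii → match
iv → no match
v → no match
vi → match
vii → match
viii → no match
Total matched: 5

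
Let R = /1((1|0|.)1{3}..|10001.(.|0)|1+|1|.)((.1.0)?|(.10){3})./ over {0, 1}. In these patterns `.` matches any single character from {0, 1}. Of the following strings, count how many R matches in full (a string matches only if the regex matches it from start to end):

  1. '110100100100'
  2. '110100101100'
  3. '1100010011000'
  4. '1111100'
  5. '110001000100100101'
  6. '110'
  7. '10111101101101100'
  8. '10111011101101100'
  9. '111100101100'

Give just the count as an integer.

1 → match
2 → match
3 → match
4 → match
5 → match
6 → match
7 → match
8 → match
9 → match
Total matched: 9

9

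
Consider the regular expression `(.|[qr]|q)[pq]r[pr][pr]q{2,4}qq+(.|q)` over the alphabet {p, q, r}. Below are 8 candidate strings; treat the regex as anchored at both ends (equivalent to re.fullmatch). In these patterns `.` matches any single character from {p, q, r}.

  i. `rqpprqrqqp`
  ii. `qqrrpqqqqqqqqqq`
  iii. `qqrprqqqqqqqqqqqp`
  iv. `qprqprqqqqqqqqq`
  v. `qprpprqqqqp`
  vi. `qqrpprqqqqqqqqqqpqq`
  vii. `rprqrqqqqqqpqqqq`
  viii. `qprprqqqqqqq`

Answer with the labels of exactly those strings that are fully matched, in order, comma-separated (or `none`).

i → no match
ii → match
iii → match
iv → no match
v → no match
vi → no match
vii → no match
viii → match

ii, iii, viii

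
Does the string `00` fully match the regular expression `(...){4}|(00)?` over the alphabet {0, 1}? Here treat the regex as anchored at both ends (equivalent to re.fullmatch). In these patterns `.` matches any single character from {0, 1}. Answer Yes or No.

Yes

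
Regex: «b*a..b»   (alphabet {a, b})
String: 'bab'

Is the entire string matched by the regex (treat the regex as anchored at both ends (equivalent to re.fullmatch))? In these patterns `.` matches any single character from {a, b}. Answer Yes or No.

No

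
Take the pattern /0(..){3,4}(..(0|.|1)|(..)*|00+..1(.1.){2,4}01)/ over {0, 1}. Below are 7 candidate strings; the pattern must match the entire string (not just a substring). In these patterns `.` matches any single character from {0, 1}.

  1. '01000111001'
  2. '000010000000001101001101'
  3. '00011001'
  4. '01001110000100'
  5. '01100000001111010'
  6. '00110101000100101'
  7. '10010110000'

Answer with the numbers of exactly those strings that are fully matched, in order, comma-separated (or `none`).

1, 2, 5, 6

1 → match
2 → match
3 → no match
4 → no match
5 → match
6 → match
7 → no match — must start with '0'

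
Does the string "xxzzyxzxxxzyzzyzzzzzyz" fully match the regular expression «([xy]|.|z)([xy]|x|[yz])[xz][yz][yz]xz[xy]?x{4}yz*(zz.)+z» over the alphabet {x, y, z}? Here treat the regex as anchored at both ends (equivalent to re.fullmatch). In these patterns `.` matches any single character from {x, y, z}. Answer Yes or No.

No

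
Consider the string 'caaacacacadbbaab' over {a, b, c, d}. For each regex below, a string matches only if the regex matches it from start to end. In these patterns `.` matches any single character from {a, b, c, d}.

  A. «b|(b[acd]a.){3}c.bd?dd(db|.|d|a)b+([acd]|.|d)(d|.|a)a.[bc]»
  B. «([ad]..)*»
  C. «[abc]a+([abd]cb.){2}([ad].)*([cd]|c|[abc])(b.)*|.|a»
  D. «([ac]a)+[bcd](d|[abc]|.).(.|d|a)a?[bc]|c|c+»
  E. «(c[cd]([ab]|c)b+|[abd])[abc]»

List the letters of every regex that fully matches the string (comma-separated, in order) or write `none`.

A → no match — must start with 'b'
B → no match
C → no match
D → match
E → no match

D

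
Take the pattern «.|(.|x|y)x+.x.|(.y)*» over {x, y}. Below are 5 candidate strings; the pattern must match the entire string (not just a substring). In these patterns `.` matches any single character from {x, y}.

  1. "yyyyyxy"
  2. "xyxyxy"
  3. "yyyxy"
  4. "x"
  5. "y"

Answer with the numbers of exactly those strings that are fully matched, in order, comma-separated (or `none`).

1 → no match
2 → match
3 → no match
4 → match
5 → match

2, 4, 5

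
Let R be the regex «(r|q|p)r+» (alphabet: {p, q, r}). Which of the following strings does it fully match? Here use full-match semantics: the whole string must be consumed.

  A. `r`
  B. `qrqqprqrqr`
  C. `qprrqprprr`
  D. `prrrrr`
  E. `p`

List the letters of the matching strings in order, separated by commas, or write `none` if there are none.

A → no match
B → no match
C → no match
D → match
E → no match — must end with `r`

D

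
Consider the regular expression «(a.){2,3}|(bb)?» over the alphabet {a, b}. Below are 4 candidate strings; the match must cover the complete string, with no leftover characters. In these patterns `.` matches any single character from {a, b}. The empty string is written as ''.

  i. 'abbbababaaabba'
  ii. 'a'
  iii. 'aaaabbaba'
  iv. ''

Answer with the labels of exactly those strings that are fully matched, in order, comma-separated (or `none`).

i → no match
ii → no match
iii → no match
iv → match

iv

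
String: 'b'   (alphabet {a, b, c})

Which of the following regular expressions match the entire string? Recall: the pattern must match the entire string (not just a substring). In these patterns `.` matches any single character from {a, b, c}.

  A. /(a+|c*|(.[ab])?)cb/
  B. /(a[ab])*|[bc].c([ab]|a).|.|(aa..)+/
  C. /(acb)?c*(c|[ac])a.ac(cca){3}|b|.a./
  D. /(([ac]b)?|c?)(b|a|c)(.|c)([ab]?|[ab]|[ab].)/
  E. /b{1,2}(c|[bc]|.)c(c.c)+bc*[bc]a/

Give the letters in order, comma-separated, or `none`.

B, C

A → no match — must end with 'cb'
B → match
C → match
D → no match
E → no match — must end with 'a'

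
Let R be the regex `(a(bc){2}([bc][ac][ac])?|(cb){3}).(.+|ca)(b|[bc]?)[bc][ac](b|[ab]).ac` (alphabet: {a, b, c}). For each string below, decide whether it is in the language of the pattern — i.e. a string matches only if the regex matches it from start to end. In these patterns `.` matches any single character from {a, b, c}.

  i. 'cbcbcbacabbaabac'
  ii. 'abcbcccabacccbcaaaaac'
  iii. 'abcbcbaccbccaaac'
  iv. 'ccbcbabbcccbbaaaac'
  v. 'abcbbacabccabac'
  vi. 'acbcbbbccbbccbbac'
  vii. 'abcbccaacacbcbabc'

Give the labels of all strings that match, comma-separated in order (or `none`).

i → match
ii → no match
iii → match
iv → no match
v → no match
vi → no match
vii → no match — must end with 'ac'

i, iii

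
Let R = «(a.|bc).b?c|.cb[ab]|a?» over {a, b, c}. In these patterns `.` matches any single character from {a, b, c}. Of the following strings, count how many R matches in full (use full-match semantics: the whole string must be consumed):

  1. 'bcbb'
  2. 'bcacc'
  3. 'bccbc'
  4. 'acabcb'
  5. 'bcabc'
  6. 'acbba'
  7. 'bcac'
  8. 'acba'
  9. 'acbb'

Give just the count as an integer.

1. 'bcbb' → match
2. 'bcacc' → no match
3. 'bccbc' → match
4. 'acabcb' → no match
5. 'bcabc' → match
6. 'acbba' → no match
7. 'bcac' → match
8. 'acba' → match
9. 'acbb' → match
Total matched: 6

6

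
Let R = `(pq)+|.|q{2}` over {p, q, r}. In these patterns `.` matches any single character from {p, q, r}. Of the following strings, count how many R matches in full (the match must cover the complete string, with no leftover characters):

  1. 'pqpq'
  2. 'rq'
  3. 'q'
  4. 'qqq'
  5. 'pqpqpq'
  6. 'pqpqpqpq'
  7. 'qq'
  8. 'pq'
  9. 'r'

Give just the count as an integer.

7

1 → match
2 → no match
3 → match
4 → no match
5 → match
6 → match
7 → match
8 → match
9 → match
Total matched: 7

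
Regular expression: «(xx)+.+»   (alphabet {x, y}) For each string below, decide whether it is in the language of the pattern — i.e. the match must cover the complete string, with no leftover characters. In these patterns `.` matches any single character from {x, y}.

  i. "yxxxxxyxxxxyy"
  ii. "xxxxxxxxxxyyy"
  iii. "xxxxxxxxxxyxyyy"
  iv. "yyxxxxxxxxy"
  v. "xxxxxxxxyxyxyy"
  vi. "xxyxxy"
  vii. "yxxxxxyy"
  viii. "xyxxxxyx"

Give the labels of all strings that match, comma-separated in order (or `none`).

i → no match — must start with "xx"
ii → match
iii → match
iv → no match — must start with "xx"
v → match
vi → match
vii → no match — must start with "xx"
viii → no match — must start with "xx"

ii, iii, v, vi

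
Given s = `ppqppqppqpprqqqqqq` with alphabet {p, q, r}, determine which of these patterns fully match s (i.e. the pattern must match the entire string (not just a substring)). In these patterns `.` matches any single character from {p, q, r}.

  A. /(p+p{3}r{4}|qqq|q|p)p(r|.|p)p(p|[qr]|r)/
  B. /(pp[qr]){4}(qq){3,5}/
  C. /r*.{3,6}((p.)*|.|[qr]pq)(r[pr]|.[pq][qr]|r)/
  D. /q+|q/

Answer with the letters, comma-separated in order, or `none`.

B

A → no match
B → match
C → no match
D → no match — must start with `q`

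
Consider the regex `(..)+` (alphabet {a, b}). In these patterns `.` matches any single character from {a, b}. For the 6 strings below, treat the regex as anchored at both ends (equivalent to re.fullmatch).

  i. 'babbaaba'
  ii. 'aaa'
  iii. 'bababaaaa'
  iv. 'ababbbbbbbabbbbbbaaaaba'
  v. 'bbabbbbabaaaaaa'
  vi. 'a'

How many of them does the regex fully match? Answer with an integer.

1

i. 'babbaaba' → match
ii. 'aaa' → no match
iii. 'bababaaaa' → no match
iv → no match
v → no match
vi. 'a' → no match
Total matched: 1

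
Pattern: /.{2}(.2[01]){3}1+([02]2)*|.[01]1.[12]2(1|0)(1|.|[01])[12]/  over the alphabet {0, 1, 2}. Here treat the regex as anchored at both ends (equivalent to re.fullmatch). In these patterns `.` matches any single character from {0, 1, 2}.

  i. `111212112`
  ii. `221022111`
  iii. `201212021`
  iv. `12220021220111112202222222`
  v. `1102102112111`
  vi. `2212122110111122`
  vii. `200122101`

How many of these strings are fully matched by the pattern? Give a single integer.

i. `111212112` → match
ii. `221022111` → no match
iii. `201212021` → match
iv → match
v → match
vi → no match
vii. `200122101` → no match
Total matched: 4

4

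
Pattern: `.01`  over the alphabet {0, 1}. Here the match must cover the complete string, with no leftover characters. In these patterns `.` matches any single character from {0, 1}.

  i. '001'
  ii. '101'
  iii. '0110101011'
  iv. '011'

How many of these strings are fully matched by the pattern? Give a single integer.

i → match
ii → match
iii → no match — must end with '01'
iv → no match — must end with '01'
Total matched: 2

2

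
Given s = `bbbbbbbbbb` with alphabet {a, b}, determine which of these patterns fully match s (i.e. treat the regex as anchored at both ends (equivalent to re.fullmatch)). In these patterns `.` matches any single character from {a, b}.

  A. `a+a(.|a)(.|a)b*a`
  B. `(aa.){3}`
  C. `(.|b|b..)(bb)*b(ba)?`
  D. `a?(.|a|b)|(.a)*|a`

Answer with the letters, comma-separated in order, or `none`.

A → no match — must start with `a`
B → no match — must start with `aa`
C → match
D → no match

C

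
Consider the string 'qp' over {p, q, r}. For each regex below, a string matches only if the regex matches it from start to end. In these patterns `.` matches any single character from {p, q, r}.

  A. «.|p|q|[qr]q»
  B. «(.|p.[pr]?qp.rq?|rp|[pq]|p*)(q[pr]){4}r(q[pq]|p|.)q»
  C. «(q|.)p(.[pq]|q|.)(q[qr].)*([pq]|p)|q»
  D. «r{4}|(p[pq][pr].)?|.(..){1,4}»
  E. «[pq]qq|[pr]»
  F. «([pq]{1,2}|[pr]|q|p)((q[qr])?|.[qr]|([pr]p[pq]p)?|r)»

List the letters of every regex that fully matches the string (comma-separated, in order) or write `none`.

F

A → no match
B → no match — must end with 'q'
C → no match
D → no match
E → no match
F → match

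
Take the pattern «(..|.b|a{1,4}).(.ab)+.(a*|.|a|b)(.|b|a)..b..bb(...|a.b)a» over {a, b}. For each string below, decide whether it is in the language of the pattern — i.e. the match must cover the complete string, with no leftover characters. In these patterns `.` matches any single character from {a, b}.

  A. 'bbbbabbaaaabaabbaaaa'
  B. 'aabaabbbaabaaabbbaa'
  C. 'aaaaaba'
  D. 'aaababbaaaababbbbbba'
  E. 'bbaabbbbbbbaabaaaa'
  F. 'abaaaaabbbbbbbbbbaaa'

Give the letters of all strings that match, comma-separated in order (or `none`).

A → match
B → no match
C → no match
D → match
E → no match
F → no match

A, D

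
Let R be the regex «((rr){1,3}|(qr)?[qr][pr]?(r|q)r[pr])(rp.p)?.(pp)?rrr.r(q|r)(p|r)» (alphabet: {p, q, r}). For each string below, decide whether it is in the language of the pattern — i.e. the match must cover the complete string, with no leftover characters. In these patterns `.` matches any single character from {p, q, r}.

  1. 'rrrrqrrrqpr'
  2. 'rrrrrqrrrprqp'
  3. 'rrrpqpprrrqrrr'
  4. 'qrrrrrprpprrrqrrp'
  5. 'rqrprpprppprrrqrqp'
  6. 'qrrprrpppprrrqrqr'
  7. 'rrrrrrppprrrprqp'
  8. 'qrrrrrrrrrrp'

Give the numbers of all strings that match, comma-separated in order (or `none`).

1. 'rrrrqrrrqpr' → no match
2 → match
3 → match
4 → match
5 → no match
6 → match
7 → match
8. 'qrrrrrrrrrrp' → match

2, 3, 4, 6, 7, 8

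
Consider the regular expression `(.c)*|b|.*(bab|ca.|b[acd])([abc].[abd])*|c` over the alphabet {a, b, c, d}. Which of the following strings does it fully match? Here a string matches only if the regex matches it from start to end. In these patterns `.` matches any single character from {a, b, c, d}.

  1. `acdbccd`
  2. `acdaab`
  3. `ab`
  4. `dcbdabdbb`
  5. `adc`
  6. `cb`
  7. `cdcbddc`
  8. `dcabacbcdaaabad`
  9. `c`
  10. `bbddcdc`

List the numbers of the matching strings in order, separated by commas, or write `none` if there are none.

1. `acdbccd` → no match
2. `acdaab` → no match
3. `ab` → no match
4. `dcbdabdbb` → no match
5. `adc` → no match
6. `cb` → no match
7. `cdcbddc` → no match
8 → no match
9. `c` → match
10. `bbddcdc` → no match

9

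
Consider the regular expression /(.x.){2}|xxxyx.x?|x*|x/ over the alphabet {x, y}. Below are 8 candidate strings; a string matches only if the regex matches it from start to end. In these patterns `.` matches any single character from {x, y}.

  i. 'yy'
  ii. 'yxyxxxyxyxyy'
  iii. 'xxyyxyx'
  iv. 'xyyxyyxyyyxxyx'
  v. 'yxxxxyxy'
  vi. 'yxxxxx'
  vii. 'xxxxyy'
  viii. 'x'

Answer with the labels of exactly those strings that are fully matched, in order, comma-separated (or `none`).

vi, viii

i → no match
ii → no match
iii → no match
iv → no match
v → no match
vi → match
vii → no match
viii → match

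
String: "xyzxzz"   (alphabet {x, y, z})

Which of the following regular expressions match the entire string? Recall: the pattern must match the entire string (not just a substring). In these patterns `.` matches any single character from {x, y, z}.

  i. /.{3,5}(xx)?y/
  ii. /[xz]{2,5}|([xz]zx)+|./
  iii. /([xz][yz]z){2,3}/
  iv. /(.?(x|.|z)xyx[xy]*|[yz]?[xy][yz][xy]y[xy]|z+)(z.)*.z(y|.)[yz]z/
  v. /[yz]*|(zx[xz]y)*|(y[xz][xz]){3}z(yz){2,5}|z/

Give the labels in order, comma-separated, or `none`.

i → no match — must end with "y"
ii → no match
iii → match
iv → no match
v → no match

iii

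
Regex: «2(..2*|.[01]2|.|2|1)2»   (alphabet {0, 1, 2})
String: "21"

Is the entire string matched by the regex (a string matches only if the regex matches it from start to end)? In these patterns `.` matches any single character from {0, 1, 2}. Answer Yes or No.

No

Every match must end with "2", but "21" does not.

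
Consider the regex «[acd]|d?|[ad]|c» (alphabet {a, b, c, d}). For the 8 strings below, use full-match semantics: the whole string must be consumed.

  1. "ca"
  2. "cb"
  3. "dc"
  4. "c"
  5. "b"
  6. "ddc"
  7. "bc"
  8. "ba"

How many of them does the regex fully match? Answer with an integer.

1

1 → no match
2 → no match
3 → no match
4 → match
5 → no match
6 → no match
7 → no match
8 → no match
Total matched: 1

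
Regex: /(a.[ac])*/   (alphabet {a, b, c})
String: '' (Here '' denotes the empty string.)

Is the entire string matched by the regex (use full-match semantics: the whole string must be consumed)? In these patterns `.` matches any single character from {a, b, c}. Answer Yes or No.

Yes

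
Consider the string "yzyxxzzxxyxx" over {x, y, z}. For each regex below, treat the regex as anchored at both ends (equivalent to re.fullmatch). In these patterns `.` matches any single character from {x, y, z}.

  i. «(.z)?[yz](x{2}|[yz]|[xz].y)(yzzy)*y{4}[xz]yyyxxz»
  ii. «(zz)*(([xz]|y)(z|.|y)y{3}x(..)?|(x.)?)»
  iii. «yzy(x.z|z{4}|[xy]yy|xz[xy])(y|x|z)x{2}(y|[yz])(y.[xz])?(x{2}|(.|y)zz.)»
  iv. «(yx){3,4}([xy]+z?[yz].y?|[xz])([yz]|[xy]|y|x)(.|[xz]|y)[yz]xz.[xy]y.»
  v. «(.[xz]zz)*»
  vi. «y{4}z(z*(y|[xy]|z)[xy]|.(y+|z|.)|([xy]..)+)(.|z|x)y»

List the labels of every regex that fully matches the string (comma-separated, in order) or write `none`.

i → no match — must end with "yyyxxz"
ii → no match
iii → match
iv → no match — must start with "yx"
v → no match
vi → no match — must end with "y"

iii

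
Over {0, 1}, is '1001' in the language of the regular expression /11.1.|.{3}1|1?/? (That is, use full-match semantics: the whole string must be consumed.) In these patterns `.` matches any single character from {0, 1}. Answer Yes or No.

Yes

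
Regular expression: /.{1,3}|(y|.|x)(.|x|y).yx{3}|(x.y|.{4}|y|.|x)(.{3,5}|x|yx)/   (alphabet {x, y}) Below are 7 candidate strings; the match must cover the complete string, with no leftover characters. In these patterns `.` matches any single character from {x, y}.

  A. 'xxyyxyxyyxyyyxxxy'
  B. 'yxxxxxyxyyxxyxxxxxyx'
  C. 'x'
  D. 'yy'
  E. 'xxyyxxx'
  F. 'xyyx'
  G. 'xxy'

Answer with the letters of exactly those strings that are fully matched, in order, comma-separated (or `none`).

A → no match
B → no match
C → match
D → match
E → match
F → match
G → match

C, D, E, F, G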